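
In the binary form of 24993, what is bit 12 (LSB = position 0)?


0b110000110100001, position 12 = 0

0


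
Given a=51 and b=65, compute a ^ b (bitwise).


51 ^ 65 = 114

114


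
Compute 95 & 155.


0b1011111 & 0b10011011 = 0b11011 = 27

27


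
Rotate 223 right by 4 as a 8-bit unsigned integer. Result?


Rotate 0b11011111 right by 4 (8-bit) = 0b11111101 = 253

253


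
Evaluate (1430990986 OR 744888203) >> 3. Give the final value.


Step 1: 1430990986 | 744888203 = 2104440715
Step 2: 2104440715 >> 3 = 263055089

263055089


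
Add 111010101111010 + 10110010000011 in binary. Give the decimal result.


111010101111010 + 10110010000011 = 1010000111111101 = 41469

41469


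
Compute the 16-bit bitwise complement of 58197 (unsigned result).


~0b1110001101010101 = 0b1110010101010 = 7338 (16-bit unsigned)

7338


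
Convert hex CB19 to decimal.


CB19 hex = 51993 decimal

51993


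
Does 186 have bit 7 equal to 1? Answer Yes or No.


0b10111010, bit 7 = 1. Yes

Yes


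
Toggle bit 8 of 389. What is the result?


389 ^ (1 << 8) = 389 ^ 256 = 133

133


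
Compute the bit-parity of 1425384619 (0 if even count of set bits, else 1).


0b1010100111101011010010010101011 has 17 ones => parity 1

1


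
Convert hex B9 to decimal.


B9 hex = 185 decimal

185


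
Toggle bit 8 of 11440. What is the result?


11440 ^ (1 << 8) = 11440 ^ 256 = 11696

11696


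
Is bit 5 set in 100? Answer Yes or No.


0b1100100, bit 5 = 1. Yes

Yes


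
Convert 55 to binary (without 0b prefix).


55 = 110111 in binary

110111


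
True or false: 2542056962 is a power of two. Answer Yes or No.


0b10010111100001001011011000000010. Multiple bits set => No

No


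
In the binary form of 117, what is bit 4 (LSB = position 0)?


0b1110101, position 4 = 1

1


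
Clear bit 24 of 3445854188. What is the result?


3445854188 & ~(1 << 24) = 3429076972

3429076972


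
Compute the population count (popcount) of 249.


0b11111001 has 6 set bits

6


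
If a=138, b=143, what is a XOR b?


138 ^ 143 = 5

5


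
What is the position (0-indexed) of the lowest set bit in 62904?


0b1111010110111000. Lowest set bit at position 3

3


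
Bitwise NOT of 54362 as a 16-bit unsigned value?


~0b1101010001011010 = 0b10101110100101 = 11173 (16-bit unsigned)

11173


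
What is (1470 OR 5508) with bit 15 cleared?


Step 1: 1470 | 5508 = 5566
Step 2: 5566 & ~(1 << 15) = 5566

5566


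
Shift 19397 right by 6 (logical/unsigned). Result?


0b100101111000101 >> 6 = 0b100101111 = 303

303


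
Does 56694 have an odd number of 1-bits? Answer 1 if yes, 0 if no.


0b1101110101110110 has 11 ones => parity 1

1


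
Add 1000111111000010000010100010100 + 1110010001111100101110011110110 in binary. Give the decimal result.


1000111111000010000010100010100 + 1110010001111100101110011110110 = 10111010000111110110001000001010 = 3122618890

3122618890


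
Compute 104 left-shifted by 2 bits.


0b1101000 << 2 = 0b110100000 = 416

416


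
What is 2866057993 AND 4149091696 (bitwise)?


0b10101010110101001001001100001001 & 0b11110111010011100001110101110000 = 0b10100010010001000001000100000000 = 2722369792

2722369792


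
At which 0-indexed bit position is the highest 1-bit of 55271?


0b1101011111100111. Highest set bit at position 15

15


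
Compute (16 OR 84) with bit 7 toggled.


Step 1: 16 | 84 = 84
Step 2: 84 ^ (1 << 7) = 84 ^ 128 = 212

212


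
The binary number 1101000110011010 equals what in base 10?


1101000110011010 in decimal = 53658

53658


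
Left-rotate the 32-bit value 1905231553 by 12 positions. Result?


Rotate 0b1110001100011111000011011000001 left by 12 (32-bit) = 0b11111000011011000001011100011000 = 4167833368

4167833368


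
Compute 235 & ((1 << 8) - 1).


235 & 255 = 235

235


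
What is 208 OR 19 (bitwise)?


0b11010000 | 0b10011 = 0b11010011 = 211

211


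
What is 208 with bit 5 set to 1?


208 | (1 << 5) = 208 | 32 = 240

240


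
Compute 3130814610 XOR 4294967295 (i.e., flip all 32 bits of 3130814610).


3130814610 ^ 4294967295 = 1164152685

1164152685


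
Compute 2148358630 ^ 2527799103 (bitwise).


0b10000000000011010101100111100110 ^ 0b10010110101010110010011100111111 = 0b10110101001100111111011011001 = 380010201

380010201


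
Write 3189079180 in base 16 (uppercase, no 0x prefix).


3189079180 = BE157C8C hex

BE157C8C


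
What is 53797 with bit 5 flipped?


53797 ^ (1 << 5) = 53797 ^ 32 = 53765

53765


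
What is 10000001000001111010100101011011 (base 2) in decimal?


10000001000001111010100101011011 in decimal = 2164762971

2164762971


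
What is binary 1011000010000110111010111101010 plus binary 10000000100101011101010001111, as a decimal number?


1011000010000110111010111101010 + 10000000100101011101010001111 = 1101000010101100011000001111001 = 1750478969

1750478969


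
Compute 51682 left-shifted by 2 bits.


0b1100100111100010 << 2 = 0b110010011110001000 = 206728

206728


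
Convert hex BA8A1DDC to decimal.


BA8A1DDC hex = 3129613788 decimal

3129613788


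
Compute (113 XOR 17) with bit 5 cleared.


Step 1: 113 ^ 17 = 96
Step 2: 96 & ~(1 << 5) = 64

64


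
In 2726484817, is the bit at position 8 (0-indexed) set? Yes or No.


0b10100010100000101101101101010001, bit 8 = 1. Yes

Yes


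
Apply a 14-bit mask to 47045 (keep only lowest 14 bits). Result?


47045 & 16383 = 14277

14277


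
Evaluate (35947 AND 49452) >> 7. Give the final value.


Step 1: 35947 & 49452 = 32808
Step 2: 32808 >> 7 = 256

256


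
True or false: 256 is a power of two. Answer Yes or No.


0b100000000. Only one bit set => Yes

Yes


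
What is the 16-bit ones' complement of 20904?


20904 ^ 65535 = 44631

44631


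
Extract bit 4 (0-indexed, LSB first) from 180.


0b10110100, position 4 = 1

1


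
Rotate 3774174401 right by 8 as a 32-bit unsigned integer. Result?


Rotate 0b11100000111101010101010011000001 right by 8 (32-bit) = 0b11000001111000001111010101010100 = 3252745556

3252745556


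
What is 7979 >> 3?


0b1111100101011 >> 3 = 0b1111100101 = 997

997


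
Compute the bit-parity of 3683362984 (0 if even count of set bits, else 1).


0b11011011100010111010100010101000 has 16 ones => parity 0

0


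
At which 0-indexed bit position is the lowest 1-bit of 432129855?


0b11001110000011100011100111111. Lowest set bit at position 0

0


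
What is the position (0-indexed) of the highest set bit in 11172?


0b10101110100100. Highest set bit at position 13

13


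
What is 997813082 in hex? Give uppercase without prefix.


997813082 = 3B796B5A hex

3B796B5A


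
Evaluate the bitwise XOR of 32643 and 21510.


0b111111110000011 ^ 0b101010000000110 = 0b10101110000101 = 11141

11141


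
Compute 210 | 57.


0b11010010 | 0b111001 = 0b11111011 = 251

251


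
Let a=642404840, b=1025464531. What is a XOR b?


642404840 ^ 1025464531 = 458557755

458557755


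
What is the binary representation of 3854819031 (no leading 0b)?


3854819031 = 11100101110000111101111011010111 in binary

11100101110000111101111011010111


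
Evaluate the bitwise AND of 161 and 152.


0b10100001 & 0b10011000 = 0b10000000 = 128

128


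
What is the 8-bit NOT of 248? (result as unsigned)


~0b11111000 = 0b111 = 7 (8-bit unsigned)

7


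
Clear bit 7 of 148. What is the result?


148 & ~(1 << 7) = 20

20


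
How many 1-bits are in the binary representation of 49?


0b110001 has 3 set bits

3


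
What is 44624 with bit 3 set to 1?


44624 | (1 << 3) = 44624 | 8 = 44632

44632


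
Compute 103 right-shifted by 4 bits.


0b1100111 >> 4 = 0b110 = 6

6


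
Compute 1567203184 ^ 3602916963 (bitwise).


0b1011101011010011001111101110000 ^ 0b11010110110000000010011001100011 = 0b10001011101010011011100100010011 = 2343155987

2343155987


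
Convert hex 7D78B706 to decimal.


7D78B706 hex = 2105063174 decimal

2105063174


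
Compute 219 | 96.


0b11011011 | 0b1100000 = 0b11111011 = 251

251


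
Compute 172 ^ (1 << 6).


172 ^ (1 << 6) = 172 ^ 64 = 236

236


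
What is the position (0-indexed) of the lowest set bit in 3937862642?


0b11101010101101110000001111110010. Lowest set bit at position 1

1


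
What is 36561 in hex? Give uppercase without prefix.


36561 = 8ED1 hex

8ED1


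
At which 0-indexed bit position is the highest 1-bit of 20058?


0b100111001011010. Highest set bit at position 14

14


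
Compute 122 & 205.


0b1111010 & 0b11001101 = 0b1001000 = 72

72


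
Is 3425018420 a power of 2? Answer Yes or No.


0b11001100001001011010001000110100. Multiple bits set => No

No


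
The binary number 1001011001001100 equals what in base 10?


1001011001001100 in decimal = 38476

38476


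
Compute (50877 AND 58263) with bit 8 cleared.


Step 1: 50877 & 58263 = 49813
Step 2: 49813 & ~(1 << 8) = 49813

49813


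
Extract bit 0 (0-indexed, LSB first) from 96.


0b1100000, position 0 = 0

0


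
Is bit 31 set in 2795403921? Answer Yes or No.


0b10100110100111100111101010010001, bit 31 = 1. Yes

Yes


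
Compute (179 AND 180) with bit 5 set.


Step 1: 179 & 180 = 176
Step 2: 176 | (1 << 5) = 176 | 32 = 176

176


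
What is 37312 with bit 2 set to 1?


37312 | (1 << 2) = 37312 | 4 = 37316

37316


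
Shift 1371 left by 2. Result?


0b10101011011 << 2 = 0b1010101101100 = 5484

5484


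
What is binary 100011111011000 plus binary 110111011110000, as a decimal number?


100011111011000 + 110111011110000 = 1011011011001000 = 46792

46792


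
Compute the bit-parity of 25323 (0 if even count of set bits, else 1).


0b110001011101011 has 9 ones => parity 1

1


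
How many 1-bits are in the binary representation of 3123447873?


0b10111010001011000000100001000001 has 11 set bits

11


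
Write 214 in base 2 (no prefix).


214 = 11010110 in binary

11010110


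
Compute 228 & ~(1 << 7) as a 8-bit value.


228 & ~(1 << 7) = 100

100


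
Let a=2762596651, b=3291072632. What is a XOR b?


2762596651 ^ 3291072632 = 1619011923

1619011923


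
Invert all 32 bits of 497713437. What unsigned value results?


497713437 ^ 4294967295 = 3797253858

3797253858


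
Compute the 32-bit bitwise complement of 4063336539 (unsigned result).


~0b11110010001100011001100001011011 = 0b1101110011100110011110100100 = 231630756 (32-bit unsigned)

231630756


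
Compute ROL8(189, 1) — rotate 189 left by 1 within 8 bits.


Rotate 0b10111101 left by 1 (8-bit) = 0b1111011 = 123

123


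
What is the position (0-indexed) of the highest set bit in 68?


0b1000100. Highest set bit at position 6

6


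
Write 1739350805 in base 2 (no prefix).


1739350805 = 1100111101011000110001100010101 in binary

1100111101011000110001100010101


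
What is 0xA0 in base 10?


A0 hex = 160 decimal

160


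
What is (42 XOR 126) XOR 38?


Step 1: 42 ^ 126 = 84
Step 2: 84 ^ 38 = 114

114


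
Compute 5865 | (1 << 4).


5865 | (1 << 4) = 5865 | 16 = 5881

5881


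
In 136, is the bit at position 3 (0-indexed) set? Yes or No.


0b10001000, bit 3 = 1. Yes

Yes


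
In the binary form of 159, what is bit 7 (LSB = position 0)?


0b10011111, position 7 = 1

1


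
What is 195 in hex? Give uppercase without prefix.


195 = C3 hex

C3


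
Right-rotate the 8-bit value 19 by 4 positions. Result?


Rotate 0b10011 right by 4 (8-bit) = 0b110001 = 49

49


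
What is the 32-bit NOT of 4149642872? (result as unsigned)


~0b11110111010101101000011001111000 = 0b1000101010010111100110000111 = 145324423 (32-bit unsigned)

145324423


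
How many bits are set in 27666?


0b110110000010010 has 6 set bits

6


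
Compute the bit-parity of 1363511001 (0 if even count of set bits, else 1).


0b1010001010001011000011011011001 has 14 ones => parity 0

0


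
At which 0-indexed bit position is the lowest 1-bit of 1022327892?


0b111100111011110111110001010100. Lowest set bit at position 2

2


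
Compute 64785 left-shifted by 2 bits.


0b1111110100010001 << 2 = 0b111111010001000100 = 259140

259140


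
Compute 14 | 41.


0b1110 | 0b101001 = 0b101111 = 47

47


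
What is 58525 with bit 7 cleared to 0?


58525 & ~(1 << 7) = 58397

58397


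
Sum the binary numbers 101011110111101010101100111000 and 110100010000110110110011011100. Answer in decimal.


101011110111101010101100111000 + 110100010000110110110011011100 = 1100000001000100001100000010100 = 1612847124

1612847124


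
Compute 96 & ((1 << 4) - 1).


96 & 15 = 0

0


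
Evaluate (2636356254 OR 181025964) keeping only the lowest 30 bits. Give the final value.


Step 1: 2636356254 | 181025964 = 2683027134
Step 2: 2683027134 & 1073741823 = 535543486

535543486


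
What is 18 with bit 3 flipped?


18 ^ (1 << 3) = 18 ^ 8 = 26

26


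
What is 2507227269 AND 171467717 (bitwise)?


0b10010101011100010100000010000101 & 0b1010001110000110001111000101 = 0b1100000100000010000101 = 3162245

3162245


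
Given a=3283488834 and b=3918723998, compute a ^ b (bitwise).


3283488834 ^ 3918723998 = 707062748

707062748


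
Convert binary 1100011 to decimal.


1100011 in decimal = 99

99


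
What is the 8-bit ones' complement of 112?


112 ^ 255 = 143

143


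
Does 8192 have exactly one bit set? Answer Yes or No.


0b10000000000000. Only one bit set => Yes

Yes


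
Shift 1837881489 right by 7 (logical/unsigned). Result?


0b1101101100010111101100010010001 >> 7 = 0b110110110001011110110001 = 14358449

14358449


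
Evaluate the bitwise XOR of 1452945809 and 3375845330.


0b1010110100110100011000110010001 ^ 0b11001001001101110100111111010010 = 0b10011111101011010111111001000011 = 2678947395

2678947395


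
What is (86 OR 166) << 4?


Step 1: 86 | 166 = 246
Step 2: 246 << 4 = 3936

3936


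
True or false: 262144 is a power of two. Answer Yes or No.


0b1000000000000000000. Only one bit set => Yes

Yes


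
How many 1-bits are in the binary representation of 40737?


0b1001111100100001 has 8 set bits

8


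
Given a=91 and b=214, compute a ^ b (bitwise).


91 ^ 214 = 141

141


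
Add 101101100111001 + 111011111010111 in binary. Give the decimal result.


101101100111001 + 111011111010111 = 1101001100010000 = 54032

54032


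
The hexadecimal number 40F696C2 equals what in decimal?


40F696C2 hex = 1089902274 decimal

1089902274


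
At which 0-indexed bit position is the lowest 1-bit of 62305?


0b1111001101100001. Lowest set bit at position 0

0


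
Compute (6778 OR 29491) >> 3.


Step 1: 6778 | 29491 = 31611
Step 2: 31611 >> 3 = 3951

3951


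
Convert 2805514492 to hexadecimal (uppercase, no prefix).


2805514492 = A738C0FC hex

A738C0FC


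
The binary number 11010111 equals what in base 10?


11010111 in decimal = 215

215


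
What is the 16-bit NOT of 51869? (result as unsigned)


~0b1100101010011101 = 0b11010101100010 = 13666 (16-bit unsigned)

13666


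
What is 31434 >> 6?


0b111101011001010 >> 6 = 0b111101011 = 491

491


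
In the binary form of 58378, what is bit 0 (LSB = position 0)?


0b1110010000001010, position 0 = 0

0


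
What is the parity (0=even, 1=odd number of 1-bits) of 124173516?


0b111011001101011110011001100 has 16 ones => parity 0

0


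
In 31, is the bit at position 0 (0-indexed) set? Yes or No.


0b11111, bit 0 = 1. Yes

Yes


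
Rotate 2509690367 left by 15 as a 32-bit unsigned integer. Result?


Rotate 0b10010101100101101101010111111111 left by 15 (32-bit) = 0b1101010111111111100101011001011 = 1795148491

1795148491


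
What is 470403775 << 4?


0b11100000010011100101010111111 << 4 = 0b111000000100111001010101111110000 = 7526460400

7526460400


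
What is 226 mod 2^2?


226 & 3 = 2

2


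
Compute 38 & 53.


0b100110 & 0b110101 = 0b100100 = 36

36


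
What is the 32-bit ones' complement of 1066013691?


1066013691 ^ 4294967295 = 3228953604

3228953604


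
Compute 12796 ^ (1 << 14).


12796 ^ (1 << 14) = 12796 ^ 16384 = 29180

29180


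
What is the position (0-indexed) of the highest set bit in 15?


0b1111. Highest set bit at position 3

3


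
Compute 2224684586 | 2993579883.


0b10000100100110011111111000101010 | 0b10110010011011100110011101101011 = 0b10110110111111111111111101101011 = 3070230379

3070230379


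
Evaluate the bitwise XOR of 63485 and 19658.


0b1111011111111101 ^ 0b100110011001010 = 0b1011101100110111 = 47927

47927


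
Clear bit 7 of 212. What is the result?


212 & ~(1 << 7) = 84

84


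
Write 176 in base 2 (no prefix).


176 = 10110000 in binary

10110000


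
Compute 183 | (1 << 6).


183 | (1 << 6) = 183 | 64 = 247

247


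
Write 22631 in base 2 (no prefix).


22631 = 101100001100111 in binary

101100001100111


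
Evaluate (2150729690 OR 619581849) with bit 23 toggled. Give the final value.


Step 1: 2150729690 | 619581849 = 2768213979
Step 2: 2768213979 ^ (1 << 23) = 2768213979 ^ 8388608 = 2759825371

2759825371


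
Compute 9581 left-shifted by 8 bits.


0b10010101101101 << 8 = 0b1001010110110100000000 = 2452736

2452736


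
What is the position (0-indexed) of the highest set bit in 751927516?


0b101100110100011000000011011100. Highest set bit at position 29

29


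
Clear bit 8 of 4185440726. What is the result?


4185440726 & ~(1 << 8) = 4185440470

4185440470


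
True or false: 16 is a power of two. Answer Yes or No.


0b10000. Only one bit set => Yes

Yes


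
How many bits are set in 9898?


0b10011010101010 has 7 set bits

7


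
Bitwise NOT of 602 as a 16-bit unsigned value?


~0b1001011010 = 0b1111110110100101 = 64933 (16-bit unsigned)

64933


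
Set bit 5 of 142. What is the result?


142 | (1 << 5) = 142 | 32 = 174

174


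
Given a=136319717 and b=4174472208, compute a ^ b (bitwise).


136319717 ^ 4174472208 = 4042356469

4042356469


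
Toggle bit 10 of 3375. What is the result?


3375 ^ (1 << 10) = 3375 ^ 1024 = 2351

2351


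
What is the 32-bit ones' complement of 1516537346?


1516537346 ^ 4294967295 = 2778429949

2778429949


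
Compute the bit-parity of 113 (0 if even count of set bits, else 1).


0b1110001 has 4 ones => parity 0

0


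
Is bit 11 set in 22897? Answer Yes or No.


0b101100101110001, bit 11 = 1. Yes

Yes


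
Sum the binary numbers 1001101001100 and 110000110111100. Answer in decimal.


1001101001100 + 110000110111100 = 111010100001000 = 29960

29960


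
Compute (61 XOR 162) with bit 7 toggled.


Step 1: 61 ^ 162 = 159
Step 2: 159 ^ (1 << 7) = 159 ^ 128 = 31

31


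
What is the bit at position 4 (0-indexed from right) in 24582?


0b110000000000110, position 4 = 0

0


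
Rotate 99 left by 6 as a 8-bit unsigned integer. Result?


Rotate 0b1100011 left by 6 (8-bit) = 0b11011000 = 216

216


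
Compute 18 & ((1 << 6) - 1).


18 & 63 = 18

18


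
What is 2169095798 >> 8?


0b10000001010010011100011001110110 >> 8 = 0b100000010100100111000110 = 8473030

8473030


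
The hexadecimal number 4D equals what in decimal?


4D hex = 77 decimal

77


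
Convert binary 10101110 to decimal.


10101110 in decimal = 174

174


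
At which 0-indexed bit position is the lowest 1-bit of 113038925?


0b110101111001101011001001101. Lowest set bit at position 0

0


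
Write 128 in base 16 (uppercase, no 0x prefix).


128 = 80 hex

80


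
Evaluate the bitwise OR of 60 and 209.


0b111100 | 0b11010001 = 0b11111101 = 253

253


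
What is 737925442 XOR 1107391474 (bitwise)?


0b101011111110111101100101000010 ^ 0b1000010000000010111001111110010 = 0b1101001111110101010101010110000 = 1778035376

1778035376


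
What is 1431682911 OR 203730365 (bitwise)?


0b1010101010101011011111101011111 | 0b1100001001001010110110111101 = 0b1011101011101011011111111111111 = 1567997951

1567997951


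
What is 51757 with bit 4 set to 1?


51757 | (1 << 4) = 51757 | 16 = 51773

51773


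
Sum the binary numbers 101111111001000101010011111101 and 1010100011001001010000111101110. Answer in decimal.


101111111001000101010011111101 + 1010100011001001010000111101110 = 10000100010010001111011011101011 = 2219374315

2219374315


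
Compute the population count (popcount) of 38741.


0b1001011101010101 has 9 set bits

9


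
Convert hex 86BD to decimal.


86BD hex = 34493 decimal

34493


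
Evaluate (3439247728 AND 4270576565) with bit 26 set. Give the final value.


Step 1: 3439247728 & 4270576565 = 3431645488
Step 2: 3431645488 | (1 << 26) = 3431645488 | 67108864 = 3431645488

3431645488


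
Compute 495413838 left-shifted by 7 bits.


0b11101100001110110101001001110 << 7 = 0b111011000011101101010010011100000000 = 63412971264

63412971264


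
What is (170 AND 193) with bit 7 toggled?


Step 1: 170 & 193 = 128
Step 2: 128 ^ (1 << 7) = 128 ^ 128 = 0

0


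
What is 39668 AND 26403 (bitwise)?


0b1001101011110100 & 0b110011100100011 = 0b1000100000 = 544

544


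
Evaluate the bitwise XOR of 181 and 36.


0b10110101 ^ 0b100100 = 0b10010001 = 145

145


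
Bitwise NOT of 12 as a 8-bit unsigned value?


~0b1100 = 0b11110011 = 243 (8-bit unsigned)

243


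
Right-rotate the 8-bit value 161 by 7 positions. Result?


Rotate 0b10100001 right by 7 (8-bit) = 0b1000011 = 67

67


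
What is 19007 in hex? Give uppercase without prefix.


19007 = 4A3F hex

4A3F


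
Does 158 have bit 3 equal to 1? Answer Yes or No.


0b10011110, bit 3 = 1. Yes

Yes


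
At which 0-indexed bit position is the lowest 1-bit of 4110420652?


0b11110101000000000000101010101100. Lowest set bit at position 2

2


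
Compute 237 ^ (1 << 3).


237 ^ (1 << 3) = 237 ^ 8 = 229

229


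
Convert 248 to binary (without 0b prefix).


248 = 11111000 in binary

11111000


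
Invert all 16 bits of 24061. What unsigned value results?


24061 ^ 65535 = 41474

41474


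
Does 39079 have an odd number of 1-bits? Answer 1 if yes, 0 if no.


0b1001100010100111 has 8 ones => parity 0

0


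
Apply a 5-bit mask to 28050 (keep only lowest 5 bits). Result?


28050 & 31 = 18

18


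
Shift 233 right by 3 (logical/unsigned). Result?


0b11101001 >> 3 = 0b11101 = 29

29


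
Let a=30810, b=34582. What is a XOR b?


30810 ^ 34582 = 65356

65356


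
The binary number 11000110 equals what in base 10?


11000110 in decimal = 198

198


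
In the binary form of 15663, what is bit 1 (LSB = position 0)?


0b11110100101111, position 1 = 1

1


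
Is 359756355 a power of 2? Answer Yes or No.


0b10101011100010111001001000011. Multiple bits set => No

No


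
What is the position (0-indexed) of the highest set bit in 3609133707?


0b11010111000111110000001010001011. Highest set bit at position 31

31


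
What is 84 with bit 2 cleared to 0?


84 & ~(1 << 2) = 80

80


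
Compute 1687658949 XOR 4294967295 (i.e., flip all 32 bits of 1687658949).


1687658949 ^ 4294967295 = 2607308346

2607308346


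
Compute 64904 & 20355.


0b1111110110001000 & 0b100111110000011 = 0b100110110000000 = 19840

19840


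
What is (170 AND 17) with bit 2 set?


Step 1: 170 & 17 = 0
Step 2: 0 | (1 << 2) = 0 | 4 = 4

4


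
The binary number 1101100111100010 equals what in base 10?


1101100111100010 in decimal = 55778

55778


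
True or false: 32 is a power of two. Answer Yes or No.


0b100000. Only one bit set => Yes

Yes


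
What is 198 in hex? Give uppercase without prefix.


198 = C6 hex

C6


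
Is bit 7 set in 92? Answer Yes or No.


0b1011100, bit 7 = 0. No

No


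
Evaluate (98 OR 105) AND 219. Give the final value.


Step 1: 98 | 105 = 107
Step 2: 107 & 219 = 75

75


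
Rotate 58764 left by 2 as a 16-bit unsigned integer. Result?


Rotate 0b1110010110001100 left by 2 (16-bit) = 0b1001011000110011 = 38451

38451


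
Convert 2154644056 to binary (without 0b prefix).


2154644056 = 10000000011011010100001001011000 in binary

10000000011011010100001001011000


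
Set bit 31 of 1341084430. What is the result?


1341084430 | (1 << 31) = 1341084430 | 2147483648 = 3488568078

3488568078


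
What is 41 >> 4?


0b101001 >> 4 = 0b10 = 2

2


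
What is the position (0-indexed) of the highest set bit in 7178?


0b1110000001010. Highest set bit at position 12

12


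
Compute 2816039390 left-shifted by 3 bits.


0b10100111110110010101100111011110 << 3 = 0b10100111110110010101100111011110000 = 22528315120

22528315120


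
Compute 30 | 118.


0b11110 | 0b1110110 = 0b1111110 = 126

126


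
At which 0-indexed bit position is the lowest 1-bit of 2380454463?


0b10001101111000101101101000111111. Lowest set bit at position 0

0


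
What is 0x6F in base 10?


6F hex = 111 decimal

111


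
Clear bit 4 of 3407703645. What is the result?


3407703645 & ~(1 << 4) = 3407703629

3407703629


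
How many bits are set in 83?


0b1010011 has 4 set bits

4


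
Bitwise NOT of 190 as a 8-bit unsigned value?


~0b10111110 = 0b1000001 = 65 (8-bit unsigned)

65


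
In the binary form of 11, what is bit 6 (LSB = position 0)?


0b1011, position 6 = 0

0


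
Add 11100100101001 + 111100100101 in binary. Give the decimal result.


11100100101001 + 111100100101 = 100100001001110 = 18510

18510


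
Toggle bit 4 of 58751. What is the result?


58751 ^ (1 << 4) = 58751 ^ 16 = 58735

58735


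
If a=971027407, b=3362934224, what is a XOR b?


971027407 ^ 3362934224 = 4052942367

4052942367


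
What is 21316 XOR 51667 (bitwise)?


0b101001101000100 ^ 0b1100100111010011 = 0b1001101010010111 = 39575

39575


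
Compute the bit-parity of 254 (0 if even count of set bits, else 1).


0b11111110 has 7 ones => parity 1

1


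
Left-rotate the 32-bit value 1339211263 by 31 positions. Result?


Rotate 0b1001111110100101011110111111111 left by 31 (32-bit) = 0b10100111111010010101111011111111 = 2817089279

2817089279


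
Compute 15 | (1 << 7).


15 | (1 << 7) = 15 | 128 = 143

143


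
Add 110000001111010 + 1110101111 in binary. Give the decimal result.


110000001111010 + 1110101111 = 110010000101001 = 25641

25641


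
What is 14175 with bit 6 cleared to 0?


14175 & ~(1 << 6) = 14111

14111


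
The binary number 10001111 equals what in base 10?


10001111 in decimal = 143

143


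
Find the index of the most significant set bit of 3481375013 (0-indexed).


0b11001111100000011001000100100101. Highest set bit at position 31

31


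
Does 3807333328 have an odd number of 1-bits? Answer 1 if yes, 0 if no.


0b11100010111011110100101111010000 has 18 ones => parity 0

0


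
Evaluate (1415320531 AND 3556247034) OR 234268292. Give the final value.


Step 1: 1415320531 & 3556247034 = 1347944914
Step 2: 1347944914 | 234268292 = 1576970198

1576970198


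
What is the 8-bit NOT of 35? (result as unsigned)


~0b100011 = 0b11011100 = 220 (8-bit unsigned)

220


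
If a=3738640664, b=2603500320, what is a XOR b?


3738640664 ^ 2603500320 = 1173971512

1173971512


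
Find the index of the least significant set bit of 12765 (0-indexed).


0b11000111011101. Lowest set bit at position 0

0


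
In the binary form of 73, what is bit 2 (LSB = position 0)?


0b1001001, position 2 = 0

0


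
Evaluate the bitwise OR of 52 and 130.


0b110100 | 0b10000010 = 0b10110110 = 182

182


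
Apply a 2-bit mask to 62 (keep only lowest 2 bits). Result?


62 & 3 = 2

2


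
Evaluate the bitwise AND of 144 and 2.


0b10010000 & 0b10 = 0b0 = 0

0


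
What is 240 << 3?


0b11110000 << 3 = 0b11110000000 = 1920

1920


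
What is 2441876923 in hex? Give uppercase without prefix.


2441876923 = 918C15BB hex

918C15BB


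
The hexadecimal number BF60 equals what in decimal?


BF60 hex = 48992 decimal

48992


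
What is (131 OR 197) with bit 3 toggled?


Step 1: 131 | 197 = 199
Step 2: 199 ^ (1 << 3) = 199 ^ 8 = 207

207


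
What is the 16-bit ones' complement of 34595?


34595 ^ 65535 = 30940

30940


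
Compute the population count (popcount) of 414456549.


0b11000101101000001101011100101 has 14 set bits

14


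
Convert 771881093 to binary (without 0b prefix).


771881093 = 101110000000011111100010000101 in binary

101110000000011111100010000101


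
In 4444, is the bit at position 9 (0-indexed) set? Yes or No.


0b1000101011100, bit 9 = 0. No

No


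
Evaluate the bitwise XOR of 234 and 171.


0b11101010 ^ 0b10101011 = 0b1000001 = 65

65


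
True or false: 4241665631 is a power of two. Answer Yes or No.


0b11111100110100101010111001011111. Multiple bits set => No

No


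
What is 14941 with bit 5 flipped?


14941 ^ (1 << 5) = 14941 ^ 32 = 14973

14973


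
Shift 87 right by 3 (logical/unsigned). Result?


0b1010111 >> 3 = 0b1010 = 10

10


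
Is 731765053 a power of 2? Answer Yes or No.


0b101011100111011101100100111101. Multiple bits set => No

No


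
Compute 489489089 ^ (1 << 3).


489489089 ^ (1 << 3) = 489489089 ^ 8 = 489489097

489489097


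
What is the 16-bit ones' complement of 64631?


64631 ^ 65535 = 904

904


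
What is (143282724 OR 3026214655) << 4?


Step 1: 143282724 | 3026214655 = 3169476351
Step 2: 3169476351 << 4 = 50711621616

50711621616


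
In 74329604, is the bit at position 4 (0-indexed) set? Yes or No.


0b100011011100010111000000100, bit 4 = 0. No

No


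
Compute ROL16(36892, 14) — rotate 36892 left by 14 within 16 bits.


Rotate 0b1001000000011100 left by 14 (16-bit) = 0b10010000000111 = 9223

9223


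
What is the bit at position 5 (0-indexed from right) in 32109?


0b111110101101101, position 5 = 1

1


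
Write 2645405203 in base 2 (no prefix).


2645405203 = 10011101101011011010111000010011 in binary

10011101101011011010111000010011


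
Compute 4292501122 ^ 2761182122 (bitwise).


0b11111111110110100101111010000010 ^ 0b10100100100101000100101110101010 = 0b1011011010011100001010100101000 = 1531843880

1531843880


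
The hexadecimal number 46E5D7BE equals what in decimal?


46E5D7BE hex = 1189468094 decimal

1189468094


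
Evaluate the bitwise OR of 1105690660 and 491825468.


0b1000001111001111000000000100100 | 0b11101010100001010100100111100 = 0b1011101111101111010100100111100 = 1576511804

1576511804


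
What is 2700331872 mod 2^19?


2700331872 & 524287 = 248672

248672


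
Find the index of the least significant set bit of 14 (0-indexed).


0b1110. Lowest set bit at position 1

1


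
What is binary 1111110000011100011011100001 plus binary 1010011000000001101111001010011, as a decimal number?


1111110000011100011011100001 + 1010011000000001101111001010011 = 1100010110000101010010100110100 = 1656923444

1656923444


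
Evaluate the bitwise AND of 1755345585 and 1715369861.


0b1101000101000000111001010110001 & 0b1100110001111100111011110000101 = 0b1100000001000000111001010000001 = 1612739201

1612739201


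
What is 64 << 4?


0b1000000 << 4 = 0b10000000000 = 1024

1024


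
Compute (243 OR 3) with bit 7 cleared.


Step 1: 243 | 3 = 243
Step 2: 243 & ~(1 << 7) = 115

115


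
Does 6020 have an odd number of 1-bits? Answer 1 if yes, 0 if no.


0b1011110000100 has 6 ones => parity 0

0


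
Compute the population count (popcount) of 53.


0b110101 has 4 set bits

4


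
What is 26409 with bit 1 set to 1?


26409 | (1 << 1) = 26409 | 2 = 26411

26411


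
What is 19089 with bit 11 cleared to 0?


19089 & ~(1 << 11) = 17041

17041


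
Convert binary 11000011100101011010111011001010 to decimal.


11000011100101011010111011001010 in decimal = 3281366730

3281366730


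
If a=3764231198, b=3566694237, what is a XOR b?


3764231198 ^ 3566694237 = 885715779

885715779


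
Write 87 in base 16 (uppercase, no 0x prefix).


87 = 57 hex

57


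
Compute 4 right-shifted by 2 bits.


0b100 >> 2 = 0b1 = 1

1


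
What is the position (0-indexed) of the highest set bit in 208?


0b11010000. Highest set bit at position 7

7


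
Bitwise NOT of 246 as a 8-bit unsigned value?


~0b11110110 = 0b1001 = 9 (8-bit unsigned)

9


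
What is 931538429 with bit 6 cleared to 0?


931538429 & ~(1 << 6) = 931538365

931538365


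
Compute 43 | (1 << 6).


43 | (1 << 6) = 43 | 64 = 107

107


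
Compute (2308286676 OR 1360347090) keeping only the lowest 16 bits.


Step 1: 2308286676 | 1360347090 = 3650469846
Step 2: 3650469846 & 65535 = 49110

49110


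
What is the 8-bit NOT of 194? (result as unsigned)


~0b11000010 = 0b111101 = 61 (8-bit unsigned)

61


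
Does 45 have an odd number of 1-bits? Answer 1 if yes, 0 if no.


0b101101 has 4 ones => parity 0

0


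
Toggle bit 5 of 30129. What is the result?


30129 ^ (1 << 5) = 30129 ^ 32 = 30097

30097


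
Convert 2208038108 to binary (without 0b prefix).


2208038108 = 10000011100110111111110011011100 in binary

10000011100110111111110011011100


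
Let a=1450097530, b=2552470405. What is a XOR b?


1450097530 ^ 2552470405 = 3461161215

3461161215


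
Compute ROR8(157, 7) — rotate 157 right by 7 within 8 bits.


Rotate 0b10011101 right by 7 (8-bit) = 0b111011 = 59

59


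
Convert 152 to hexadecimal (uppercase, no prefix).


152 = 98 hex

98


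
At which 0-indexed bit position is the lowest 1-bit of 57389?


0b1110000000101101. Lowest set bit at position 0

0


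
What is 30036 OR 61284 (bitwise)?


0b111010101010100 | 0b1110111101100100 = 0b1111111101110100 = 65396

65396


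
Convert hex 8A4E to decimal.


8A4E hex = 35406 decimal

35406


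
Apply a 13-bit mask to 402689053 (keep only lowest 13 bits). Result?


402689053 & 8191 = 3101

3101


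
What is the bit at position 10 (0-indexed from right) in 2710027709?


0b10100001100001111011110110111101, position 10 = 1

1


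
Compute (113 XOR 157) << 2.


Step 1: 113 ^ 157 = 236
Step 2: 236 << 2 = 944

944


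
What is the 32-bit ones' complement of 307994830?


307994830 ^ 4294967295 = 3986972465

3986972465


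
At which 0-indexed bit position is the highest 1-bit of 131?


0b10000011. Highest set bit at position 7

7


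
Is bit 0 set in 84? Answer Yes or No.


0b1010100, bit 0 = 0. No

No


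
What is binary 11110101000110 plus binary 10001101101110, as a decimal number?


11110101000110 + 10001101101110 = 110000010110100 = 24756

24756


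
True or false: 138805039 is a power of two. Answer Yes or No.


0b1000010001011111111100101111. Multiple bits set => No

No


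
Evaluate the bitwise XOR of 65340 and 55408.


0b1111111100111100 ^ 0b1101100001110000 = 0b10011101001100 = 10060

10060


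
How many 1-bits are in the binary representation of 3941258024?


0b11101010111010101101001100101000 has 17 set bits

17


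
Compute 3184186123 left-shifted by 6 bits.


0b10111101110010101101001100001011 << 6 = 0b10111101110010101101001100001011000000 = 203787911872

203787911872


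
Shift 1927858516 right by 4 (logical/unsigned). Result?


0b1110010111010001100100101010100 >> 4 = 0b111001011101000110010010101 = 120491157

120491157


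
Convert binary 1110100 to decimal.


1110100 in decimal = 116

116


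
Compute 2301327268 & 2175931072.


0b10001001001010110111011110100100 & 0b10000001101100100001001011000000 = 0b10000001001000100001001010000000 = 2166493824

2166493824


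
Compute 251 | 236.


0b11111011 | 0b11101100 = 0b11111111 = 255

255


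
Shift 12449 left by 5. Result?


0b11000010100001 << 5 = 0b1100001010000100000 = 398368

398368


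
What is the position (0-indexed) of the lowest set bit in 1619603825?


0b1100000100010010011000101110001. Lowest set bit at position 0

0


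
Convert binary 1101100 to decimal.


1101100 in decimal = 108

108


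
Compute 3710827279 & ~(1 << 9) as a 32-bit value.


3710827279 & ~(1 << 9) = 3710826767

3710826767


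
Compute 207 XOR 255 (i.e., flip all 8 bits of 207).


207 ^ 255 = 48

48


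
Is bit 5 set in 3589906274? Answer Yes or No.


0b11010101111110011001111101100010, bit 5 = 1. Yes

Yes


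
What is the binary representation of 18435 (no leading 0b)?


18435 = 100100000000011 in binary

100100000000011


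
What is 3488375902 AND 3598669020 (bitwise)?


0b11001111111011000110010001011110 & 0b11010110011111110101010011011100 = 0b11000110011011000100010001011100 = 3328984156

3328984156


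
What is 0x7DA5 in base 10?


7DA5 hex = 32165 decimal

32165


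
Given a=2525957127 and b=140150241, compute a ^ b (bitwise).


2525957127 ^ 140150241 = 2664794598

2664794598


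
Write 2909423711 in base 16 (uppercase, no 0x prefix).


2909423711 = AD6A485F hex

AD6A485F


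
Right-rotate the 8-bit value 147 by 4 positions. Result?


Rotate 0b10010011 right by 4 (8-bit) = 0b111001 = 57

57


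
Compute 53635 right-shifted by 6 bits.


0b1101000110000011 >> 6 = 0b1101000110 = 838

838


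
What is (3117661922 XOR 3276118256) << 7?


Step 1: 3117661922 ^ 3276118256 = 2056660498
Step 2: 2056660498 << 7 = 263252543744

263252543744


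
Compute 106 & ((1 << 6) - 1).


106 & 63 = 42

42


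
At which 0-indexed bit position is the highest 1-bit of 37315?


0b1001000111000011. Highest set bit at position 15

15


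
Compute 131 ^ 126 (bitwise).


0b10000011 ^ 0b1111110 = 0b11111101 = 253

253


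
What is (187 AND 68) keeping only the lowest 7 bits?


Step 1: 187 & 68 = 0
Step 2: 0 & 127 = 0

0


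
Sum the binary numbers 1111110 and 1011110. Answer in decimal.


1111110 + 1011110 = 11011100 = 220

220


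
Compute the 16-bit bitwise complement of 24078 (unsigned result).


~0b101111000001110 = 0b1010000111110001 = 41457 (16-bit unsigned)

41457


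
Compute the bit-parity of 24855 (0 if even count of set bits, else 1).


0b110000100010111 has 7 ones => parity 1

1


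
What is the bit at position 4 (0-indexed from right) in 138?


0b10001010, position 4 = 0

0


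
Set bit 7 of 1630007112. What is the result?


1630007112 | (1 << 7) = 1630007112 | 128 = 1630007240

1630007240


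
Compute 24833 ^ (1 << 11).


24833 ^ (1 << 11) = 24833 ^ 2048 = 26881

26881


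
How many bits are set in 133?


0b10000101 has 3 set bits

3
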